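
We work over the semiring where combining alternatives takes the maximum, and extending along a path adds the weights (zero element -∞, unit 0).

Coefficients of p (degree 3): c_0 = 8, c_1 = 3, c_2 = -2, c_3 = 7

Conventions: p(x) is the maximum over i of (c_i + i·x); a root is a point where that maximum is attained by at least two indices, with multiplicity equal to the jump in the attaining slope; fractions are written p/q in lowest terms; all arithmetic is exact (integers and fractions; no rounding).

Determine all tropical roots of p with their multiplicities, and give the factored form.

hull edge (i=0, c=8) to (i=3, c=7): slope -1/3, span 3
Factored form: p(x) = 7 ⊗ (x ⊕ 1/3) ⊗ (x ⊕ 1/3) ⊗ (x ⊕ 1/3)
Answer: roots = 1/3 (mult 3)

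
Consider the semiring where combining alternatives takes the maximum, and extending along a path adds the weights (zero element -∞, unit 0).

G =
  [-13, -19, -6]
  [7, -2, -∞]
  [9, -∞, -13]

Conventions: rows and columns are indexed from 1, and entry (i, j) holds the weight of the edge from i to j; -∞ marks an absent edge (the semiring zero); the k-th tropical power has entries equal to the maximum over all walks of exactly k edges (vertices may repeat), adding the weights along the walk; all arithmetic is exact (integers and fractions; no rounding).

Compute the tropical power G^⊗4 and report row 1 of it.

G^⊗2:
  [3, -21, -19]
  [5, -4, 1]
  [-4, -10, 3]
G^⊗3:
  [-10, -16, -3]
  [10, -6, -1]
  [12, -12, -10]
G^⊗4:
  [6, -18, -16]
  [8, -8, 4]
  [-1, -7, 6]
Answer: row 1 of G^⊗4 = [6, -18, -16]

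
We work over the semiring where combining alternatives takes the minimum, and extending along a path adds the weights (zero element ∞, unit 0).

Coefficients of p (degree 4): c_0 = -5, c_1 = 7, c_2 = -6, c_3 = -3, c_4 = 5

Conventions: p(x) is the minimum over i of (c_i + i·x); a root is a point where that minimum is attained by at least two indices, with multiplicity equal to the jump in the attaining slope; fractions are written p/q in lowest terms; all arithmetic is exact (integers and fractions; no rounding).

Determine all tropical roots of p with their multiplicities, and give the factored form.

hull edge (i=0, c=-5) to (i=2, c=-6): slope -1/2, span 2
hull edge (i=2, c=-6) to (i=3, c=-3): slope 3, span 1
hull edge (i=3, c=-3) to (i=4, c=5): slope 8, span 1
Factored form: p(x) = 5 ⊗ (x ⊕ (-8)) ⊗ (x ⊕ (-3)) ⊗ (x ⊕ 1/2) ⊗ (x ⊕ 1/2)
Answer: roots = -8 (mult 1), -3 (mult 1), 1/2 (mult 2)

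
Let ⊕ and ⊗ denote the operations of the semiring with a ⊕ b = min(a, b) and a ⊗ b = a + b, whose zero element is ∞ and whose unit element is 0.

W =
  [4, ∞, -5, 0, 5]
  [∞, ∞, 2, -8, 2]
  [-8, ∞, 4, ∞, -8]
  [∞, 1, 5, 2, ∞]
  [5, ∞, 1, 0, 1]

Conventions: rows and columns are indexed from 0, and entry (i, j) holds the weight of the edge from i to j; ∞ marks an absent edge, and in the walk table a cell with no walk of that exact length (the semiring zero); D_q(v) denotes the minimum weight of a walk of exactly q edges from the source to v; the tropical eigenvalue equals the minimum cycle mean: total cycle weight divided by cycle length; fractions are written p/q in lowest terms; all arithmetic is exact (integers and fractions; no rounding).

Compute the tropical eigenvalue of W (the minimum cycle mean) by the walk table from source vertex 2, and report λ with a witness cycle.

q=0: [∞, ∞, 0, ∞, ∞]
q=1: [-8, ∞, 4, ∞, -8]
q=2: [-4, ∞, -13, -8, -7]
q=3: [-21, -7, -9, -7, -21]
q=4: [-17, -6, -26, -21, -20]
q=5: [-34, -20, -22, -20, -34]
Optimal cycle mean attained by: cycle 0->2->0, total (-5) + (-8), length 2.
Answer: λ = -13/2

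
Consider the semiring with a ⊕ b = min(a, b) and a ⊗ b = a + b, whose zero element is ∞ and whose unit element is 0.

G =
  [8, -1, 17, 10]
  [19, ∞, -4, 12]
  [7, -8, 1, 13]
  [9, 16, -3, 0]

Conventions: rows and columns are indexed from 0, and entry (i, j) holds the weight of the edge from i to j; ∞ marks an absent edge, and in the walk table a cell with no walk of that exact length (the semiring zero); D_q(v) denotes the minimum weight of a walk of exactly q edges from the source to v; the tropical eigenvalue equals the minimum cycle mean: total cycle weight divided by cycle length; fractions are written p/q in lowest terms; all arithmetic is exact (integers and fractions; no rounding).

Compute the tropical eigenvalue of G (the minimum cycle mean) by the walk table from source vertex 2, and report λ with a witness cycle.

q=0: [∞, ∞, 0, ∞]
q=1: [7, -8, 1, 13]
q=2: [8, -7, -12, 4]
q=3: [-5, -20, -11, 1]
q=4: [-4, -19, -24, -8]
Optimal cycle mean attained by: cycle 1->2->1, total (-4) + (-8), length 2.
Answer: λ = -6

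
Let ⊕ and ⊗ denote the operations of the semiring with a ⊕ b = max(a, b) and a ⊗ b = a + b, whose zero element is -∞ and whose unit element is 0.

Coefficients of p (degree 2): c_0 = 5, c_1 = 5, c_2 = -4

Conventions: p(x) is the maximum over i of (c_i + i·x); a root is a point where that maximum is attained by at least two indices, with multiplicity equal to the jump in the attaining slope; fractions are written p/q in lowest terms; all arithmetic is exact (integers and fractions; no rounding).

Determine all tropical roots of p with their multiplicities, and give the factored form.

hull edge (i=0, c=5) to (i=1, c=5): slope 0, span 1
hull edge (i=1, c=5) to (i=2, c=-4): slope -9, span 1
Factored form: p(x) = -4 ⊗ (x ⊕ 0) ⊗ (x ⊕ 9)
Answer: roots = 0 (mult 1), 9 (mult 1)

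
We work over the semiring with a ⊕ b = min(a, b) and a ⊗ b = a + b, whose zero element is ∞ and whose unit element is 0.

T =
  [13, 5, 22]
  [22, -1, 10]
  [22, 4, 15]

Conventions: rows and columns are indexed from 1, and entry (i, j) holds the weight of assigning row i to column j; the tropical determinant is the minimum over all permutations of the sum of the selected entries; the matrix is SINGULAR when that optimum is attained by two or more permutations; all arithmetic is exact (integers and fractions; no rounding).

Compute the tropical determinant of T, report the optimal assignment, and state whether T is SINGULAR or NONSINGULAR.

σ = (1, 2, 3): 13 + (-1) + 15 = 27
σ = (1, 3, 2): 13 + 10 + 4 = 27
σ = (2, 1, 3): 5 + 22 + 15 = 42
σ = (2, 3, 1): 5 + 10 + 22 = 37
σ = (3, 1, 2): 22 + 22 + 4 = 48
σ = (3, 2, 1): 22 + (-1) + 22 = 43
Optimal value attained by: σ = (1, 2, 3).
Answer: det⊕(T) = 27; verdict: SINGULAR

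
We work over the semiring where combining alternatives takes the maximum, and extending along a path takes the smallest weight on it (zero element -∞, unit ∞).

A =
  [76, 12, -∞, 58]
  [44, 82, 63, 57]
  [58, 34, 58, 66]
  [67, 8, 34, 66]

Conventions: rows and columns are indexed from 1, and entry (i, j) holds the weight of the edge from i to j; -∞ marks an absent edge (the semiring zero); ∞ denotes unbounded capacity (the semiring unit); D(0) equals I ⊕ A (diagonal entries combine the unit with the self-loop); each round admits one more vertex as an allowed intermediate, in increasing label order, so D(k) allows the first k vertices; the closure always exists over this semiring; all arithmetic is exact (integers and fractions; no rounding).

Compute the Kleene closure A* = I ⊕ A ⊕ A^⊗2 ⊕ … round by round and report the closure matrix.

D(0):
  [∞, 12, -∞, 58]
  [44, ∞, 63, 57]
  [58, 34, ∞, 66]
  [67, 8, 34, ∞]
D(1):
  [∞, 12, -∞, 58]
  [44, ∞, 63, 57]
  [58, 34, ∞, 66]
  [67, 12, 34, ∞]
D(2):
  [∞, 12, 12, 58]
  [44, ∞, 63, 57]
  [58, 34, ∞, 66]
  [67, 12, 34, ∞]
D(3):
  [∞, 12, 12, 58]
  [58, ∞, 63, 63]
  [58, 34, ∞, 66]
  [67, 34, 34, ∞]
D(4):
  [∞, 34, 34, 58]
  [63, ∞, 63, 63]
  [66, 34, ∞, 66]
  [67, 34, 34, ∞]
Answer: A* = [[∞, 34, 34, 58], [63, ∞, 63, 63], [66, 34, ∞, 66], [67, 34, 34, ∞]]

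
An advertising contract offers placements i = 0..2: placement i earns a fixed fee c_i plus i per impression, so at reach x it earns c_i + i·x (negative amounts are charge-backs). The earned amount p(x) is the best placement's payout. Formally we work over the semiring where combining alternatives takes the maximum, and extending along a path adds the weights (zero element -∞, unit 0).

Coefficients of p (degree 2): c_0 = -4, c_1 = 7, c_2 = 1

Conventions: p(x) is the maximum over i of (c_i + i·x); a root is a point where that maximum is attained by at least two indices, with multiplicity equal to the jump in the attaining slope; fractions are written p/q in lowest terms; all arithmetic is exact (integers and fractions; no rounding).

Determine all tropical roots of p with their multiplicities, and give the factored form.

hull edge (i=0, c=-4) to (i=1, c=7): slope 11, span 1
hull edge (i=1, c=7) to (i=2, c=1): slope -6, span 1
Factored form: p(x) = 1 ⊗ (x ⊕ (-11)) ⊗ (x ⊕ 6)
Answer: roots = -11 (mult 1), 6 (mult 1)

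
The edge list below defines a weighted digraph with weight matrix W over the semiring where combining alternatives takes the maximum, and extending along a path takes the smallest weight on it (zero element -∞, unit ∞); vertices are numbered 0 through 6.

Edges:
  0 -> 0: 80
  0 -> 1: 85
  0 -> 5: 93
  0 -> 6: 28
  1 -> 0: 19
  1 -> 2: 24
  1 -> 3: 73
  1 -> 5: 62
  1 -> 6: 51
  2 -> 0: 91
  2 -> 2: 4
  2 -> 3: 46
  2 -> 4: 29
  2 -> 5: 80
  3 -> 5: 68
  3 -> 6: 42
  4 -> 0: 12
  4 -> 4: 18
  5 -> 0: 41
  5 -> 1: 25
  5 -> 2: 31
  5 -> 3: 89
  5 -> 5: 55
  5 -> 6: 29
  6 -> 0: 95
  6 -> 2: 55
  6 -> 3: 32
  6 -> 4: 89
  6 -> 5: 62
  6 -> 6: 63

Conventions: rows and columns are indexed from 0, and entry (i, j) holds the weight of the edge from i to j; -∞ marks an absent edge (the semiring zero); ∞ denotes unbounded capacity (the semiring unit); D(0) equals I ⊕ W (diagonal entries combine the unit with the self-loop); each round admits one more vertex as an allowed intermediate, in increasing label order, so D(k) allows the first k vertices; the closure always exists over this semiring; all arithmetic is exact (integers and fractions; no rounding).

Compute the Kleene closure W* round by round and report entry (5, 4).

D(0):
  [∞, 85, -∞, -∞, -∞, 93, 28]
  [19, ∞, 24, 73, -∞, 62, 51]
  [91, -∞, ∞, 46, 29, 80, -∞]
  [-∞, -∞, -∞, ∞, -∞, 68, 42]
  [12, -∞, -∞, -∞, ∞, -∞, -∞]
  [41, 25, 31, 89, -∞, ∞, 29]
  [95, -∞, 55, 32, 89, 62, ∞]
D(1):
  [∞, 85, -∞, -∞, -∞, 93, 28]
  [19, ∞, 24, 73, -∞, 62, 51]
  [91, 85, ∞, 46, 29, 91, 28]
  [-∞, -∞, -∞, ∞, -∞, 68, 42]
  [12, 12, -∞, -∞, ∞, 12, 12]
  [41, 41, 31, 89, -∞, ∞, 29]
  [95, 85, 55, 32, 89, 93, ∞]
D(2):
  [∞, 85, 24, 73, -∞, 93, 51]
  [19, ∞, 24, 73, -∞, 62, 51]
  [91, 85, ∞, 73, 29, 91, 51]
  [-∞, -∞, -∞, ∞, -∞, 68, 42]
  [12, 12, 12, 12, ∞, 12, 12]
  [41, 41, 31, 89, -∞, ∞, 41]
  [95, 85, 55, 73, 89, 93, ∞]
D(3):
  [∞, 85, 24, 73, 24, 93, 51]
  [24, ∞, 24, 73, 24, 62, 51]
  [91, 85, ∞, 73, 29, 91, 51]
  [-∞, -∞, -∞, ∞, -∞, 68, 42]
  [12, 12, 12, 12, ∞, 12, 12]
  [41, 41, 31, 89, 29, ∞, 41]
  [95, 85, 55, 73, 89, 93, ∞]
D(4):
  [∞, 85, 24, 73, 24, 93, 51]
  [24, ∞, 24, 73, 24, 68, 51]
  [91, 85, ∞, 73, 29, 91, 51]
  [-∞, -∞, -∞, ∞, -∞, 68, 42]
  [12, 12, 12, 12, ∞, 12, 12]
  [41, 41, 31, 89, 29, ∞, 42]
  [95, 85, 55, 73, 89, 93, ∞]
D(5):
  [∞, 85, 24, 73, 24, 93, 51]
  [24, ∞, 24, 73, 24, 68, 51]
  [91, 85, ∞, 73, 29, 91, 51]
  [-∞, -∞, -∞, ∞, -∞, 68, 42]
  [12, 12, 12, 12, ∞, 12, 12]
  [41, 41, 31, 89, 29, ∞, 42]
  [95, 85, 55, 73, 89, 93, ∞]
D(6):
  [∞, 85, 31, 89, 29, 93, 51]
  [41, ∞, 31, 73, 29, 68, 51]
  [91, 85, ∞, 89, 29, 91, 51]
  [41, 41, 31, ∞, 29, 68, 42]
  [12, 12, 12, 12, ∞, 12, 12]
  [41, 41, 31, 89, 29, ∞, 42]
  [95, 85, 55, 89, 89, 93, ∞]
D(7):
  [∞, 85, 51, 89, 51, 93, 51]
  [51, ∞, 51, 73, 51, 68, 51]
  [91, 85, ∞, 89, 51, 91, 51]
  [42, 42, 42, ∞, 42, 68, 42]
  [12, 12, 12, 12, ∞, 12, 12]
  [42, 42, 42, 89, 42, ∞, 42]
  [95, 85, 55, 89, 89, 93, ∞]
Answer: W*[5][4] = 42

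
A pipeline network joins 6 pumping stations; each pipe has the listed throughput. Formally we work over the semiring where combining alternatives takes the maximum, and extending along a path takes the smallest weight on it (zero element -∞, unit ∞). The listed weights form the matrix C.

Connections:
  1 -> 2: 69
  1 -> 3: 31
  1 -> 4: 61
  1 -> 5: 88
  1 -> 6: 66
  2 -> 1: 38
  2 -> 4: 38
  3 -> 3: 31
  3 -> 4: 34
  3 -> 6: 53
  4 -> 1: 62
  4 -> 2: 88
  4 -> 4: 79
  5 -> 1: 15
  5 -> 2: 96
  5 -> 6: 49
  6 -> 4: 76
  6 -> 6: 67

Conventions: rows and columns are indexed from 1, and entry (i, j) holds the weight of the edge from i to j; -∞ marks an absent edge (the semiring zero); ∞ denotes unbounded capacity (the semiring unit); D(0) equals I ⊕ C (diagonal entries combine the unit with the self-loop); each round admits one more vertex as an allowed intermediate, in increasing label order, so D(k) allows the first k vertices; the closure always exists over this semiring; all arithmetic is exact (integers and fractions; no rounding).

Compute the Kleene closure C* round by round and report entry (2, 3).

D(0):
  [∞, 69, 31, 61, 88, 66]
  [38, ∞, -∞, 38, -∞, -∞]
  [-∞, -∞, ∞, 34, -∞, 53]
  [62, 88, -∞, ∞, -∞, -∞]
  [15, 96, -∞, -∞, ∞, 49]
  [-∞, -∞, -∞, 76, -∞, ∞]
D(1):
  [∞, 69, 31, 61, 88, 66]
  [38, ∞, 31, 38, 38, 38]
  [-∞, -∞, ∞, 34, -∞, 53]
  [62, 88, 31, ∞, 62, 62]
  [15, 96, 15, 15, ∞, 49]
  [-∞, -∞, -∞, 76, -∞, ∞]
D(2):
  [∞, 69, 31, 61, 88, 66]
  [38, ∞, 31, 38, 38, 38]
  [-∞, -∞, ∞, 34, -∞, 53]
  [62, 88, 31, ∞, 62, 62]
  [38, 96, 31, 38, ∞, 49]
  [-∞, -∞, -∞, 76, -∞, ∞]
D(3):
  [∞, 69, 31, 61, 88, 66]
  [38, ∞, 31, 38, 38, 38]
  [-∞, -∞, ∞, 34, -∞, 53]
  [62, 88, 31, ∞, 62, 62]
  [38, 96, 31, 38, ∞, 49]
  [-∞, -∞, -∞, 76, -∞, ∞]
D(4):
  [∞, 69, 31, 61, 88, 66]
  [38, ∞, 31, 38, 38, 38]
  [34, 34, ∞, 34, 34, 53]
  [62, 88, 31, ∞, 62, 62]
  [38, 96, 31, 38, ∞, 49]
  [62, 76, 31, 76, 62, ∞]
D(5):
  [∞, 88, 31, 61, 88, 66]
  [38, ∞, 31, 38, 38, 38]
  [34, 34, ∞, 34, 34, 53]
  [62, 88, 31, ∞, 62, 62]
  [38, 96, 31, 38, ∞, 49]
  [62, 76, 31, 76, 62, ∞]
D(6):
  [∞, 88, 31, 66, 88, 66]
  [38, ∞, 31, 38, 38, 38]
  [53, 53, ∞, 53, 53, 53]
  [62, 88, 31, ∞, 62, 62]
  [49, 96, 31, 49, ∞, 49]
  [62, 76, 31, 76, 62, ∞]
Answer: C*[2][3] = 31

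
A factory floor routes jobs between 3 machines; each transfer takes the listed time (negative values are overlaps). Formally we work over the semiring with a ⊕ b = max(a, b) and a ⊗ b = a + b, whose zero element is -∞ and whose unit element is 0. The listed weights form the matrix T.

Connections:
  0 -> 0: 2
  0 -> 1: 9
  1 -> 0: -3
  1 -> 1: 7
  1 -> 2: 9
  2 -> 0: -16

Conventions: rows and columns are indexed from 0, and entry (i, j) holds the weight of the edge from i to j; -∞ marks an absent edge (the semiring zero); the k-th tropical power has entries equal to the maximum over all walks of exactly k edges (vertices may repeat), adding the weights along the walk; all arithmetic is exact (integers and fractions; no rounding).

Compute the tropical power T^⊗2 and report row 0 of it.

T^⊗2:
  [6, 16, 18]
  [4, 14, 16]
  [-14, -7, -∞]
Answer: row 0 of T^⊗2 = [6, 16, 18]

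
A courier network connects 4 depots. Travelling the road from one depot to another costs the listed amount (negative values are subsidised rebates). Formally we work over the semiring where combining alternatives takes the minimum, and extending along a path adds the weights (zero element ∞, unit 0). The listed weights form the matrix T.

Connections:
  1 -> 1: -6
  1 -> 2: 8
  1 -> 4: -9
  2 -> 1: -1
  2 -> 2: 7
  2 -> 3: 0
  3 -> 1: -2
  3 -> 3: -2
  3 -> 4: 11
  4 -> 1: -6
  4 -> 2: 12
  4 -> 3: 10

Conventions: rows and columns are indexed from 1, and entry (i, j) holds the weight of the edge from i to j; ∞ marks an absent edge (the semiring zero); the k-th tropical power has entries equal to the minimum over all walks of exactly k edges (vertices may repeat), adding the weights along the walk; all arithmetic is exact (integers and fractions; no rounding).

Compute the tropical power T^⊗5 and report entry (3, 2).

T^⊗2:
  [-15, 2, 1, -15]
  [-7, 7, -2, -10]
  [-8, 6, -4, -11]
  [-12, 2, 8, -15]
T^⊗3:
  [-21, -7, -5, -24]
  [-16, 1, -4, -16]
  [-17, 0, -6, -17]
  [-21, -4, -5, -21]
T^⊗4:
  [-30, -13, -14, -30]
  [-22, -8, -6, -25]
  [-23, -9, -8, -26]
  [-27, -13, -11, -30]
T^⊗5:
  [-36, -22, -20, -39]
  [-31, -14, -15, -31]
  [-32, -15, -16, -32]
  [-36, -19, -20, -36]
Key observation: the optimum is the walk 3->1->1->4->1->2, with weight (-2) + (-6) + (-9) + (-6) + 8 = -15.
Optimal value attained by: walk 3->1->1->4->1->2.
Answer: (T^⊗5)[3][2] = -15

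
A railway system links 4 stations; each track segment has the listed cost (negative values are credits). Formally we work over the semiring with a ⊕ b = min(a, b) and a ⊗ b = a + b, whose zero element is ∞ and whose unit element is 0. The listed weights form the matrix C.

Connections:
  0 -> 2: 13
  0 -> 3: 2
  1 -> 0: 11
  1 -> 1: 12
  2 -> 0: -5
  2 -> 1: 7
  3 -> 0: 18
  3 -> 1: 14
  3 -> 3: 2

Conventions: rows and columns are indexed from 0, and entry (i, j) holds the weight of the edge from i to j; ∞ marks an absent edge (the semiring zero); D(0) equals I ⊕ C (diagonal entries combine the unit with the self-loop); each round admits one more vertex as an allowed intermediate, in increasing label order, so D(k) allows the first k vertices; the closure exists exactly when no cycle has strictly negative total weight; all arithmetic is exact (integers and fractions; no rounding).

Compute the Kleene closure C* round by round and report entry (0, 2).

D(0):
  [0, ∞, 13, 2]
  [11, 0, ∞, ∞]
  [-5, 7, 0, ∞]
  [18, 14, ∞, 0]
D(1):
  [0, ∞, 13, 2]
  [11, 0, 24, 13]
  [-5, 7, 0, -3]
  [18, 14, 31, 0]
D(2):
  [0, ∞, 13, 2]
  [11, 0, 24, 13]
  [-5, 7, 0, -3]
  [18, 14, 31, 0]
D(3):
  [0, 20, 13, 2]
  [11, 0, 24, 13]
  [-5, 7, 0, -3]
  [18, 14, 31, 0]
D(4):
  [0, 16, 13, 2]
  [11, 0, 24, 13]
  [-5, 7, 0, -3]
  [18, 14, 31, 0]
Answer: C*[0][2] = 13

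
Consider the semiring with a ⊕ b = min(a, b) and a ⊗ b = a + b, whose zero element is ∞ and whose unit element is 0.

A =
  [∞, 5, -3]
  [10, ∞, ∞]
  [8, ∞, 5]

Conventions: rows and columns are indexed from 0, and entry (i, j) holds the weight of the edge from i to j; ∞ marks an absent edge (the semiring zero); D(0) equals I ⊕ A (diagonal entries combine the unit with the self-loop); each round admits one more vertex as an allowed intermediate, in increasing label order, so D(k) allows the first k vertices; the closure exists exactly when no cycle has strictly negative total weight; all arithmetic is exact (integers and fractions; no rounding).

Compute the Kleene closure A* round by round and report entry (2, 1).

D(0):
  [0, 5, -3]
  [10, 0, ∞]
  [8, ∞, 0]
D(1):
  [0, 5, -3]
  [10, 0, 7]
  [8, 13, 0]
D(2):
  [0, 5, -3]
  [10, 0, 7]
  [8, 13, 0]
D(3):
  [0, 5, -3]
  [10, 0, 7]
  [8, 13, 0]
Answer: A*[2][1] = 13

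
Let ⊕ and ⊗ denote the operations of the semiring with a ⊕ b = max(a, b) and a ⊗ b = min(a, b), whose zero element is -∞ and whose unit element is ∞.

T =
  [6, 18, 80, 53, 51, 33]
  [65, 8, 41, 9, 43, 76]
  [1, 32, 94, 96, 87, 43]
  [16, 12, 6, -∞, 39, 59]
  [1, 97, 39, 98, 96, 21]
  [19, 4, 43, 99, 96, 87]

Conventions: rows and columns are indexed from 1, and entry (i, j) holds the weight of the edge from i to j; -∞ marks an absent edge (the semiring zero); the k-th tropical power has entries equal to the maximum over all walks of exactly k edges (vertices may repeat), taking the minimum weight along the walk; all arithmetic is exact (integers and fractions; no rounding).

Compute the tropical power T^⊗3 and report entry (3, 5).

T^⊗2:
  [19, 51, 80, 80, 80, 53]
  [19, 43, 65, 76, 76, 76]
  [32, 87, 94, 94, 87, 59]
  [19, 39, 43, 59, 59, 59]
  [65, 96, 41, 96, 96, 76]
  [19, 96, 43, 96, 96, 87]
T^⊗3:
  [51, 80, 80, 80, 80, 59]
  [43, 76, 65, 76, 76, 76]
  [65, 87, 94, 94, 87, 76]
  [39, 59, 43, 59, 59, 59]
  [65, 96, 65, 96, 96, 76]
  [65, 96, 43, 96, 96, 87]
Key observation: the optimum is the walk 3->3->3->5, with weight 94 min 94 min 87 = 87.
Optimal value attained by: walk 3->3->3->5.
Answer: (T^⊗3)[3][5] = 87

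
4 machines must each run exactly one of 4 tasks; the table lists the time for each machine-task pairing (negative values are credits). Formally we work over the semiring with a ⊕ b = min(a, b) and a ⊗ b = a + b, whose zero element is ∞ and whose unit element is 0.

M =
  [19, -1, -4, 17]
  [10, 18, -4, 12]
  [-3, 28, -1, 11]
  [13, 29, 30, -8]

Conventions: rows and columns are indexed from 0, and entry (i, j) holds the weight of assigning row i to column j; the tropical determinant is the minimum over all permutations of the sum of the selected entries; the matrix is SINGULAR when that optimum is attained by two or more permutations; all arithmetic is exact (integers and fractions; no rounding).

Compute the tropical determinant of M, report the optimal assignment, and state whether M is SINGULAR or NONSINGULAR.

σ = (0, 1, 2, 3): 19 + 18 + (-1) + (-8) = 28
σ = (0, 1, 3, 2): 19 + 18 + 11 + 30 = 78
σ = (0, 2, 1, 3): 19 + (-4) + 28 + (-8) = 35
σ = (0, 2, 3, 1): 19 + (-4) + 11 + 29 = 55
σ = (0, 3, 1, 2): 19 + 12 + 28 + 30 = 89
σ = (0, 3, 2, 1): 19 + 12 + (-1) + 29 = 59
σ = (1, 0, 2, 3): (-1) + 10 + (-1) + (-8) = 0
σ = (1, 0, 3, 2): (-1) + 10 + 11 + 30 = 50
σ = (1, 2, 0, 3): (-1) + (-4) + (-3) + (-8) = -16
σ = (1, 2, 3, 0): (-1) + (-4) + 11 + 13 = 19
σ = (1, 3, 0, 2): (-1) + 12 + (-3) + 30 = 38
σ = (1, 3, 2, 0): (-1) + 12 + (-1) + 13 = 23
σ = (2, 0, 1, 3): (-4) + 10 + 28 + (-8) = 26
σ = (2, 0, 3, 1): (-4) + 10 + 11 + 29 = 46
σ = (2, 1, 0, 3): (-4) + 18 + (-3) + (-8) = 3
σ = (2, 1, 3, 0): (-4) + 18 + 11 + 13 = 38
σ = (2, 3, 0, 1): (-4) + 12 + (-3) + 29 = 34
σ = (2, 3, 1, 0): (-4) + 12 + 28 + 13 = 49
σ = (3, 0, 1, 2): 17 + 10 + 28 + 30 = 85
σ = (3, 0, 2, 1): 17 + 10 + (-1) + 29 = 55
σ = (3, 1, 0, 2): 17 + 18 + (-3) + 30 = 62
σ = (3, 1, 2, 0): 17 + 18 + (-1) + 13 = 47
σ = (3, 2, 0, 1): 17 + (-4) + (-3) + 29 = 39
σ = (3, 2, 1, 0): 17 + (-4) + 28 + 13 = 54
Optimal value attained by: σ = (1, 2, 0, 3).
Answer: det⊕(M) = -16; verdict: NONSINGULAR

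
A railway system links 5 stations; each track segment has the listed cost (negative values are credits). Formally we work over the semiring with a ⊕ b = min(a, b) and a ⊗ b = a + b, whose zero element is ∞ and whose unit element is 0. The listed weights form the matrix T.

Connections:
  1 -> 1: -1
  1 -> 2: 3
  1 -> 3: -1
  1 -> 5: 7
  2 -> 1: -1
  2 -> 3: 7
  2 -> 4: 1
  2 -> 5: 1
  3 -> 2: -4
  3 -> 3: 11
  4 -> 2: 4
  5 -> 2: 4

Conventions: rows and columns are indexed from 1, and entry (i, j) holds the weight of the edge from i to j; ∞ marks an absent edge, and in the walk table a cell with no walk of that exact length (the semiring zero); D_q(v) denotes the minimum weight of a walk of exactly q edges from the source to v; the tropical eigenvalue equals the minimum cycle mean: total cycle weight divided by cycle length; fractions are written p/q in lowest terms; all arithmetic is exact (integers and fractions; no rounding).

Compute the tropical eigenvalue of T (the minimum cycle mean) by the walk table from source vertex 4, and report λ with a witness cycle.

q=0: [∞, ∞, ∞, 0, ∞]
q=1: [∞, 4, ∞, ∞, ∞]
q=2: [3, ∞, 11, 5, 5]
q=3: [2, 6, 2, ∞, 10]
q=4: [1, -2, 1, 7, 7]
q=5: [-3, -3, 0, -1, -1]
Optimal cycle mean attained by: cycle 1->3->2->1, total (-1) + (-4) + (-1), length 3.
Answer: λ = -2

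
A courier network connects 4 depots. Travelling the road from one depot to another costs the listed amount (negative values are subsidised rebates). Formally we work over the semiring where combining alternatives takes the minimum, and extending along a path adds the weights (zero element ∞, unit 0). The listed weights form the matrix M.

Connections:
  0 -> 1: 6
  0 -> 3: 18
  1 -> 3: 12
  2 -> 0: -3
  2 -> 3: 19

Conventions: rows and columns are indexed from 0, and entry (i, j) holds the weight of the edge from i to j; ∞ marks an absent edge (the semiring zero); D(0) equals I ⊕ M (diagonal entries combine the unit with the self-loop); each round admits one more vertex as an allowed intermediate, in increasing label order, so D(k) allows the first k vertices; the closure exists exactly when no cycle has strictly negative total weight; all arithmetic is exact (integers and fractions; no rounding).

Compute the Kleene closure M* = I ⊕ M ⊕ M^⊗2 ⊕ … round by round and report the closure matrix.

D(0):
  [0, 6, ∞, 18]
  [∞, 0, ∞, 12]
  [-3, ∞, 0, 19]
  [∞, ∞, ∞, 0]
D(1):
  [0, 6, ∞, 18]
  [∞, 0, ∞, 12]
  [-3, 3, 0, 15]
  [∞, ∞, ∞, 0]
D(2):
  [0, 6, ∞, 18]
  [∞, 0, ∞, 12]
  [-3, 3, 0, 15]
  [∞, ∞, ∞, 0]
D(3):
  [0, 6, ∞, 18]
  [∞, 0, ∞, 12]
  [-3, 3, 0, 15]
  [∞, ∞, ∞, 0]
D(4):
  [0, 6, ∞, 18]
  [∞, 0, ∞, 12]
  [-3, 3, 0, 15]
  [∞, ∞, ∞, 0]
Answer: M* = [[0, 6, ∞, 18], [∞, 0, ∞, 12], [-3, 3, 0, 15], [∞, ∞, ∞, 0]]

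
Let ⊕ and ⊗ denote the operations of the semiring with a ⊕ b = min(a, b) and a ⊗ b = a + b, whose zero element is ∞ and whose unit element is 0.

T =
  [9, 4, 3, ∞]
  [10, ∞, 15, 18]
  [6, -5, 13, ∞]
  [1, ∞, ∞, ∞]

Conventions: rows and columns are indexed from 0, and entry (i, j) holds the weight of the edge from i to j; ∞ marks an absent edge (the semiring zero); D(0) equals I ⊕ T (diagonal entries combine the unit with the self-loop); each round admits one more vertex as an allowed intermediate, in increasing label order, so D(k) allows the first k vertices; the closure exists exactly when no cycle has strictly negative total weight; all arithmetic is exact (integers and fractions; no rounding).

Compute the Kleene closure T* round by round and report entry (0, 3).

D(0):
  [0, 4, 3, ∞]
  [10, 0, 15, 18]
  [6, -5, 0, ∞]
  [1, ∞, ∞, 0]
D(1):
  [0, 4, 3, ∞]
  [10, 0, 13, 18]
  [6, -5, 0, ∞]
  [1, 5, 4, 0]
D(2):
  [0, 4, 3, 22]
  [10, 0, 13, 18]
  [5, -5, 0, 13]
  [1, 5, 4, 0]
D(3):
  [0, -2, 3, 16]
  [10, 0, 13, 18]
  [5, -5, 0, 13]
  [1, -1, 4, 0]
D(4):
  [0, -2, 3, 16]
  [10, 0, 13, 18]
  [5, -5, 0, 13]
  [1, -1, 4, 0]
Answer: T*[0][3] = 16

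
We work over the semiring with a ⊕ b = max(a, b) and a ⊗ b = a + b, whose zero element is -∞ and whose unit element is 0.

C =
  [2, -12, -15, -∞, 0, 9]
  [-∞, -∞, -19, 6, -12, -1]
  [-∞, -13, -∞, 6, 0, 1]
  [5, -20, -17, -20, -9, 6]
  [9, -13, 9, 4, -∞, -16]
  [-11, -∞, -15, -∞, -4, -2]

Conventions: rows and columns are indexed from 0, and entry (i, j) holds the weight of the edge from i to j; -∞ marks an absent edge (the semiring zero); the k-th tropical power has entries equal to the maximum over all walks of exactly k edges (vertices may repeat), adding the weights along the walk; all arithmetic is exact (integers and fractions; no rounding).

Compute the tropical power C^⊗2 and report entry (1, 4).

C^⊗2:
  [9, -10, 9, 4, 5, 11]
  [11, -14, -3, -8, -3, 12]
  [11, -13, 9, 4, -3, 12]
  [7, -7, 0, -5, 5, 14]
  [11, -3, -6, 15, 9, 18]
  [5, -17, 5, 0, -6, -2]
Key observation: the optimum is the walk 1->3->4, with weight 6 + (-9) = -3.
Optimal value attained by: walk 1->3->4.
Answer: (C^⊗2)[1][4] = -3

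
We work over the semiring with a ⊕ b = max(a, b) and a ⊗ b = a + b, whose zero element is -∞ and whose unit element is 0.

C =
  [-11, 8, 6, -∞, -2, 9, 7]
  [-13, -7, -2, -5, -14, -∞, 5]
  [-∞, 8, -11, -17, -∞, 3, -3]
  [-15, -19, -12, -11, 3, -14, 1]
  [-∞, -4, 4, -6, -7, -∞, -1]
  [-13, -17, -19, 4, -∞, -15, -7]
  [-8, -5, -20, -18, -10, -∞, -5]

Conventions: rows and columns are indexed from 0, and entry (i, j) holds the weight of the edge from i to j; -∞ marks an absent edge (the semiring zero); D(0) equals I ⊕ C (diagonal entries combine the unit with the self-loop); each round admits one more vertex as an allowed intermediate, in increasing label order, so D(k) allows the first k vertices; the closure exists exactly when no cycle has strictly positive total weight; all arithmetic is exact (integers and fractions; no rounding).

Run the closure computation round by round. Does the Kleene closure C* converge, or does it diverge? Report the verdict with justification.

D(0):
  [0, 8, 6, -∞, -2, 9, 7]
  [-13, 0, -2, -5, -14, -∞, 5]
  [-∞, 8, 0, -17, -∞, 3, -3]
  [-15, -19, -12, 0, 3, -14, 1]
  [-∞, -4, 4, -6, 0, -∞, -1]
  [-13, -17, -19, 4, -∞, 0, -7]
  [-8, -5, -20, -18, -10, -∞, 0]
D(1):
  [0, 8, 6, -∞, -2, 9, 7]
  [-13, 0, -2, -5, -14, -4, 5]
  [-∞, 8, 0, -17, -∞, 3, -3]
  [-15, -7, -9, 0, 3, -6, 1]
  [-∞, -4, 4, -6, 0, -∞, -1]
  [-13, -5, -7, 4, -15, 0, -6]
  [-8, 0, -2, -18, -10, 1, 0]
Detection: at round 2, diagonal entry (2, 2) turns strictly positive.
Key observation: the cycle 2->1->0->2 has total weight 8 + (-13) + 6, which is strictly positive.
Answer: DIVERGES — positive cycle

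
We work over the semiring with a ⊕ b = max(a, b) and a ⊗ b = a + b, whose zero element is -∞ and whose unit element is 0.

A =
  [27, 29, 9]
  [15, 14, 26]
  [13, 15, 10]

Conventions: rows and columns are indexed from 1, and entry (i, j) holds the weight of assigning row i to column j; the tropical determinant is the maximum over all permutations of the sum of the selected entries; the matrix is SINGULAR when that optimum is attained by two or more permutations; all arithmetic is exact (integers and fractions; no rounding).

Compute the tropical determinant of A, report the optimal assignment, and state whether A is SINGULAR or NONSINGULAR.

σ = (1, 2, 3): 27 + 14 + 10 = 51
σ = (1, 3, 2): 27 + 26 + 15 = 68
σ = (2, 1, 3): 29 + 15 + 10 = 54
σ = (2, 3, 1): 29 + 26 + 13 = 68
σ = (3, 1, 2): 9 + 15 + 15 = 39
σ = (3, 2, 1): 9 + 14 + 13 = 36
Optimal value attained by: σ = (1, 3, 2).
Answer: det⊕(A) = 68; verdict: SINGULAR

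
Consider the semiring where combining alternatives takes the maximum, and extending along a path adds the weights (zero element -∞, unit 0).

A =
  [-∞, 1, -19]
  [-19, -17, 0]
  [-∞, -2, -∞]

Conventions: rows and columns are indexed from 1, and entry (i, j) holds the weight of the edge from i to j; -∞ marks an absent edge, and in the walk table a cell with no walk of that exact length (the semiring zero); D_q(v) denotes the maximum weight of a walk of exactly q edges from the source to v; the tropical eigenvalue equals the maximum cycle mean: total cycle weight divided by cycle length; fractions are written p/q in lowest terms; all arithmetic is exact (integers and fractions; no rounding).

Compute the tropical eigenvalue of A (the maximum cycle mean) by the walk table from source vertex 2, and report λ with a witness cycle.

q=0: [-∞, 0, -∞]
q=1: [-19, -17, 0]
q=2: [-36, -2, -17]
q=3: [-21, -19, -2]
Optimal cycle mean attained by: cycle 2->3->2, total 0 + (-2), length 2.
Answer: λ = -1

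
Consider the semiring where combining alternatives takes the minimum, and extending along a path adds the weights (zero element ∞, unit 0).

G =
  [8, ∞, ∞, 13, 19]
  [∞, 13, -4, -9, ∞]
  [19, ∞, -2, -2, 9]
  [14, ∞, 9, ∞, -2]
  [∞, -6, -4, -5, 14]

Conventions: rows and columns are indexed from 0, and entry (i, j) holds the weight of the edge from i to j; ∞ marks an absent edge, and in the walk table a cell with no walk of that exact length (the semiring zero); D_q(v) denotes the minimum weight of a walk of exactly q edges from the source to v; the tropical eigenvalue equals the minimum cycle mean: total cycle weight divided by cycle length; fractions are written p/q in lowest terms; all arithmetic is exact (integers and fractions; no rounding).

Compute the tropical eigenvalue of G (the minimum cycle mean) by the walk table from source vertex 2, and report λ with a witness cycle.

q=0: [∞, ∞, 0, ∞, ∞]
q=1: [19, ∞, -2, -2, 9]
q=2: [12, 3, -4, -4, -4]
q=3: [10, -10, -8, -9, -6]
q=4: [5, -12, -14, -19, -11]
q=5: [-5, -17, -16, -21, -21]
Optimal cycle mean attained by: cycle 1->3->4->1, total (-9) + (-2) + (-6), length 3.
Answer: λ = -17/3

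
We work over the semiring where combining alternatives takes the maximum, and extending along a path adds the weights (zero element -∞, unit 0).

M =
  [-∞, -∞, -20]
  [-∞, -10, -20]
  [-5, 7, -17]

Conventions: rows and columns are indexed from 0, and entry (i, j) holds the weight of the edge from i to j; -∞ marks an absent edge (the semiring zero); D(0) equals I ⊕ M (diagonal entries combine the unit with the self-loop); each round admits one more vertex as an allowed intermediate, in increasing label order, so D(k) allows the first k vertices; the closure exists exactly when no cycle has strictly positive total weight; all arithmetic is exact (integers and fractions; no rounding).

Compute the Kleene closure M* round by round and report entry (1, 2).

D(0):
  [0, -∞, -20]
  [-∞, 0, -20]
  [-5, 7, 0]
D(1):
  [0, -∞, -20]
  [-∞, 0, -20]
  [-5, 7, 0]
D(2):
  [0, -∞, -20]
  [-∞, 0, -20]
  [-5, 7, 0]
D(3):
  [0, -13, -20]
  [-25, 0, -20]
  [-5, 7, 0]
Answer: M*[1][2] = -20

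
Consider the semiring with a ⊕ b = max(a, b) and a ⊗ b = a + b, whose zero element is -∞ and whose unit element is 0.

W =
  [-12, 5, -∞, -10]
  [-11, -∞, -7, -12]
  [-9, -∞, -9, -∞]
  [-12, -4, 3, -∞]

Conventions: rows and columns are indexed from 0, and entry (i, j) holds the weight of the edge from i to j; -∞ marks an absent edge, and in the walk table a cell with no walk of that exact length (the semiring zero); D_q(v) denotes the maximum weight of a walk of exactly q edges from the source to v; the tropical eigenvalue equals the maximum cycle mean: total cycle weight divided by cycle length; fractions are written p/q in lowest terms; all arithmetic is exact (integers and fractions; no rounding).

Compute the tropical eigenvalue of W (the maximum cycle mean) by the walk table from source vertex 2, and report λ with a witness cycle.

q=0: [-∞, -∞, 0, -∞]
q=1: [-9, -∞, -9, -∞]
q=2: [-18, -4, -18, -19]
q=3: [-15, -13, -11, -16]
q=4: [-20, -10, -13, -25]
Optimal cycle mean attained by: cycle 0->1->0, total 5 + (-11), length 2.
Answer: λ = -3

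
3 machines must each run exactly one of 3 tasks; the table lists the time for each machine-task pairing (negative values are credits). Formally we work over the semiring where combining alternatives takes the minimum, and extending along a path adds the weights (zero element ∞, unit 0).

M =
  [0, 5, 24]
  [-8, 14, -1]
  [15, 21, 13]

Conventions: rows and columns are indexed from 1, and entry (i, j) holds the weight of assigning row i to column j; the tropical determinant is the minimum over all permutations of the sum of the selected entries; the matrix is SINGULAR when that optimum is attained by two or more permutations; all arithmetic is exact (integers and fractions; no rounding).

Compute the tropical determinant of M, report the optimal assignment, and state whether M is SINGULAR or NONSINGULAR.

σ = (1, 2, 3): 0 + 14 + 13 = 27
σ = (1, 3, 2): 0 + (-1) + 21 = 20
σ = (2, 1, 3): 5 + (-8) + 13 = 10
σ = (2, 3, 1): 5 + (-1) + 15 = 19
σ = (3, 1, 2): 24 + (-8) + 21 = 37
σ = (3, 2, 1): 24 + 14 + 15 = 53
Optimal value attained by: σ = (2, 1, 3).
Answer: det⊕(M) = 10; verdict: NONSINGULAR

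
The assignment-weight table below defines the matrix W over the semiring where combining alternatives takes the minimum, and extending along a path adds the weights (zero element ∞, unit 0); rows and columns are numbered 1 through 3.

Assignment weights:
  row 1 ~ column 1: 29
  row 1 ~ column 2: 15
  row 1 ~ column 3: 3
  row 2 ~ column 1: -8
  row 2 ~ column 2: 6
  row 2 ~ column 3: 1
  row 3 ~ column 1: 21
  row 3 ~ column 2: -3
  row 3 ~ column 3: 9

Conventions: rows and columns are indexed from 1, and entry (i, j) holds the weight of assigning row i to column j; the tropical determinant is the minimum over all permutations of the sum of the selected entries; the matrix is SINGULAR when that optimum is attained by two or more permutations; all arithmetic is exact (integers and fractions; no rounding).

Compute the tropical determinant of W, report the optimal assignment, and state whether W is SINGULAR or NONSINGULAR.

σ = (1, 2, 3): 29 + 6 + 9 = 44
σ = (1, 3, 2): 29 + 1 + (-3) = 27
σ = (2, 1, 3): 15 + (-8) + 9 = 16
σ = (2, 3, 1): 15 + 1 + 21 = 37
σ = (3, 1, 2): 3 + (-8) + (-3) = -8
σ = (3, 2, 1): 3 + 6 + 21 = 30
Optimal value attained by: σ = (3, 1, 2).
Answer: det⊕(W) = -8; verdict: NONSINGULAR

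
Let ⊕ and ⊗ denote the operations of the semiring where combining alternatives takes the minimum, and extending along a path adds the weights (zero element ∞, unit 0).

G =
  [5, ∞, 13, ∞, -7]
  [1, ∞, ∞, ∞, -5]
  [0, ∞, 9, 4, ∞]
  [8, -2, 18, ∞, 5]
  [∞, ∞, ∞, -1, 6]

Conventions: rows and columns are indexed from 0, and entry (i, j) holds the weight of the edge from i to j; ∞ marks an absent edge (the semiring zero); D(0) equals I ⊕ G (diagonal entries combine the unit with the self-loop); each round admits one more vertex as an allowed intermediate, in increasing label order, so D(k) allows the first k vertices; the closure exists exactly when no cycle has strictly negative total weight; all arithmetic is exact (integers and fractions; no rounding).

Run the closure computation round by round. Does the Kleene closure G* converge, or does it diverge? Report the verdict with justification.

D(0):
  [0, ∞, 13, ∞, -7]
  [1, 0, ∞, ∞, -5]
  [0, ∞, 0, 4, ∞]
  [8, -2, 18, 0, 5]
  [∞, ∞, ∞, -1, 0]
D(1):
  [0, ∞, 13, ∞, -7]
  [1, 0, 14, ∞, -6]
  [0, ∞, 0, 4, -7]
  [8, -2, 18, 0, 1]
  [∞, ∞, ∞, -1, 0]
D(2):
  [0, ∞, 13, ∞, -7]
  [1, 0, 14, ∞, -6]
  [0, ∞, 0, 4, -7]
  [-1, -2, 12, 0, -8]
  [∞, ∞, ∞, -1, 0]
D(3):
  [0, ∞, 13, 17, -7]
  [1, 0, 14, 18, -6]
  [0, ∞, 0, 4, -7]
  [-1, -2, 12, 0, -8]
  [∞, ∞, ∞, -1, 0]
Detection: at round 4, diagonal entry (4, 4) turns strictly negative.
Key observation: the cycle 4->3->1->0->4 has total weight (-1) + (-2) + 1 + (-7), which is strictly negative.
Answer: DIVERGES — negative cycle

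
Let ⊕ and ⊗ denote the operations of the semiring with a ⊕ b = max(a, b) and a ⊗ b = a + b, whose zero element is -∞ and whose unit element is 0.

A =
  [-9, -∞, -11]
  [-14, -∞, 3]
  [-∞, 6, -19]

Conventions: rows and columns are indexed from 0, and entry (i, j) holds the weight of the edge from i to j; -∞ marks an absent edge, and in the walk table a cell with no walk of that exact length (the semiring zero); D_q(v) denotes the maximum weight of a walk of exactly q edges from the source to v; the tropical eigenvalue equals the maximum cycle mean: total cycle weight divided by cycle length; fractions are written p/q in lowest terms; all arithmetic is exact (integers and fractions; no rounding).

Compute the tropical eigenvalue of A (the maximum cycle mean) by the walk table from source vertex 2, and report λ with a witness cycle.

q=0: [-∞, -∞, 0]
q=1: [-∞, 6, -19]
q=2: [-8, -13, 9]
q=3: [-17, 15, -10]
Optimal cycle mean attained by: cycle 1->2->1, total 3 + 6, length 2.
Answer: λ = 9/2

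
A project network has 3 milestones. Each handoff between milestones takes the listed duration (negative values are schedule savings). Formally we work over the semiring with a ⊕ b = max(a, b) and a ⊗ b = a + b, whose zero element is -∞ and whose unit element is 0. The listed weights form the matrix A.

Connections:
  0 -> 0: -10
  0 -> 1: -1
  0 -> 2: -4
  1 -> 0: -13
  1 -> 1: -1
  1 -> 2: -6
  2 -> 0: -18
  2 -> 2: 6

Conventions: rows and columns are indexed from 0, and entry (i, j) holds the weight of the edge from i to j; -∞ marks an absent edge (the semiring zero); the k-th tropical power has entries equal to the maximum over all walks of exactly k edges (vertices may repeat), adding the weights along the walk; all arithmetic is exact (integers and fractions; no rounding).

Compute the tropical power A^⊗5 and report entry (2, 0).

A^⊗2:
  [-14, -2, 2]
  [-14, -2, 0]
  [-12, -19, 12]
A^⊗3:
  [-15, -3, 8]
  [-15, -3, 6]
  [-6, -13, 18]
A^⊗4:
  [-10, -4, 14]
  [-12, -4, 12]
  [0, -7, 24]
A^⊗5:
  [-4, -5, 20]
  [-6, -5, 18]
  [6, -1, 30]
Key observation: the optimum is the walk 2->2->2->2->2->0, with weight 6 + 6 + 6 + 6 + (-18) = 6.
Optimal value attained by: walk 2->2->2->2->2->0.
Answer: (A^⊗5)[2][0] = 6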